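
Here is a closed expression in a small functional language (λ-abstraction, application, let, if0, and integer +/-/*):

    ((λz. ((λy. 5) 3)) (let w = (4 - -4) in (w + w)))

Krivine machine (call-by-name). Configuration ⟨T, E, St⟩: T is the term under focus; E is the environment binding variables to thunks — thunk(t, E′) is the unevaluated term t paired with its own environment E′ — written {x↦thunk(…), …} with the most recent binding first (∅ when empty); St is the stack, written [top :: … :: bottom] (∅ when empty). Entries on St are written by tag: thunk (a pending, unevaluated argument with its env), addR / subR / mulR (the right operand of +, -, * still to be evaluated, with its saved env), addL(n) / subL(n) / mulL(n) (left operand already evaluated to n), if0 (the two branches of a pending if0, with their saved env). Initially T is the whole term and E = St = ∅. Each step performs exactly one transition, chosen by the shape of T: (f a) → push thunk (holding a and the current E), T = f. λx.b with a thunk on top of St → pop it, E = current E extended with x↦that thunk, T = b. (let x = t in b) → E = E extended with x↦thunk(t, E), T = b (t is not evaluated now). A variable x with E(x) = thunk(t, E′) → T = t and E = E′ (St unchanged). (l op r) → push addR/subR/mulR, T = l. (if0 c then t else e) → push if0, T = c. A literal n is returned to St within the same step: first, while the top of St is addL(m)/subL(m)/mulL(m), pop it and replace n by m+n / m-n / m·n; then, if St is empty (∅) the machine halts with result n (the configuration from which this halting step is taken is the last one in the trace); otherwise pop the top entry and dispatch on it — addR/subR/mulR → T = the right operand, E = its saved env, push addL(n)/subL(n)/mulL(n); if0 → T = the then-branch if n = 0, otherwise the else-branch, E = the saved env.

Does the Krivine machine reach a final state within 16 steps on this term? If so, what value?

Answer: 5

Derivation:
step 0: [T=((λz. ((λy. 5) 3)) (let w = (4 - -4) in (w + w))) | E=∅ | St=∅]
step 1: [T=(λz. ((λy. 5) 3)) | E=∅ | St=[thunk]]
step 2: [T=((λy. 5) 3) | E={z↦thunk((let w = (4 - -4) in (w + w)), ∅)} | St=∅]
step 3: [T=(λy. 5) | E={z↦thunk((let w = (4 - -4) in (w + w)), ∅)} | St=[thunk]]
step 4: [T=5 | E={y↦thunk(3, {z↦thunk((let w = (4 - -4) in (w + w)), ∅)}), z↦thunk((let w = (4 - -4) in (w + w)), ∅)} | St=∅]
→ final value 5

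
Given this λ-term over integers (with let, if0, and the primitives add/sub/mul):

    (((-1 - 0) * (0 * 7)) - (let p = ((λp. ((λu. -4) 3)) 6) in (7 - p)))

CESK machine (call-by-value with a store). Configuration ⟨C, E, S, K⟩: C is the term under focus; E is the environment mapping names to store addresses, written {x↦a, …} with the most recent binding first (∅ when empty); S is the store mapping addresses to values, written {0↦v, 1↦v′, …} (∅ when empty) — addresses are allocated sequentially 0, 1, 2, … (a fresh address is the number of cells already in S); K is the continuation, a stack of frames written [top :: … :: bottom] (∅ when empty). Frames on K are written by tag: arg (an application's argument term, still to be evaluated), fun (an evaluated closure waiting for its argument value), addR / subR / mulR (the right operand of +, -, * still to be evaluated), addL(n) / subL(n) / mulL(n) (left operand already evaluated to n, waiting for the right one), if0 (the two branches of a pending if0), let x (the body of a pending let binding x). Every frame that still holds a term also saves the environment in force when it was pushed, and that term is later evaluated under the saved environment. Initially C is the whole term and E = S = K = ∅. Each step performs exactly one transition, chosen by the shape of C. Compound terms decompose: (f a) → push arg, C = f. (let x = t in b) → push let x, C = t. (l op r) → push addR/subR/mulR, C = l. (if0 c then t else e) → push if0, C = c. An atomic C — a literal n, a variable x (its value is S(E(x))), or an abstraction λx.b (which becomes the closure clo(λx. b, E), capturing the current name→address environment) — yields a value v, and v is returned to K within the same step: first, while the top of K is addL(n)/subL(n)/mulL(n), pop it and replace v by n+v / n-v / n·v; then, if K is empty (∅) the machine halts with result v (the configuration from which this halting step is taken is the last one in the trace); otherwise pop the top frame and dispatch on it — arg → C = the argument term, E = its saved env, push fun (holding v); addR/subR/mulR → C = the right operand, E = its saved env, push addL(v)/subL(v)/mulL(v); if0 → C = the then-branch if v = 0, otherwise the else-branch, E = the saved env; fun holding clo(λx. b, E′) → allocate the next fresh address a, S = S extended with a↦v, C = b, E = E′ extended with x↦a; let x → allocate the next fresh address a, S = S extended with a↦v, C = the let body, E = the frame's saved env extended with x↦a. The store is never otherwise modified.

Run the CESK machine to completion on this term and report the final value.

Answer: -11

Machine steps:
[0] <C=(((-1 - 0) * (0 * 7)) - (let p = ((λp. ((λu. -4) 3)) 6) in (7 - p))), E=∅, S=∅, K=∅>
[1] <C=((-1 - 0) * (0 * 7)), E=∅, S=∅, K=[subR]>
[2] <C=(-1 - 0), E=∅, S=∅, K=[mulR :: subR]>
[3] <C=-1, E=∅, S=∅, K=[subR :: mulR :: subR]>
[4] <C=0, E=∅, S=∅, K=[subL(-1) :: mulR :: subR]>
[5] <C=(0 * 7), E=∅, S=∅, K=[mulL(-1) :: subR]>
[6] <C=0, E=∅, S=∅, K=[mulR :: mulL(-1) :: subR]>
[7] <C=7, E=∅, S=∅, K=[mulL(0) :: mulL(-1) :: subR]>
[8] <C=(let p = ((λp. ((λu. -4) 3)) 6) in (7 - p)), E=∅, S=∅, K=[subL(0)]>
[9] <C=((λp. ((λu. -4) 3)) 6), E=∅, S=∅, K=[let p :: subL(0)]>
[10] <C=(λp. ((λu. -4) 3)), E=∅, S=∅, K=[arg :: let p :: subL(0)]>
[11] <C=6, E=∅, S=∅, K=[fun :: let p :: subL(0)]>
[12] <C=((λu. -4) 3), E={p↦0}, S={0↦6}, K=[let p :: subL(0)]>
[13] <C=(λu. -4), E={p↦0}, S={0↦6}, K=[arg :: let p :: subL(0)]>
[14] <C=3, E={p↦0}, S={0↦6}, K=[fun :: let p :: subL(0)]>
[15] <C=-4, E={u↦1, p↦0}, S={0↦6, 1↦3}, K=[let p :: subL(0)]>
[16] <C=(7 - p), E={p↦2}, S={0↦6, 1↦3, 2↦-4}, K=[subL(0)]>
[17] <C=7, E={p↦2}, S={0↦6, 1↦3, 2↦-4}, K=[subR :: subL(0)]>
[18] <C=p, E={p↦2}, S={0↦6, 1↦3, 2↦-4}, K=[subL(7) :: subL(0)]>
→ final value -11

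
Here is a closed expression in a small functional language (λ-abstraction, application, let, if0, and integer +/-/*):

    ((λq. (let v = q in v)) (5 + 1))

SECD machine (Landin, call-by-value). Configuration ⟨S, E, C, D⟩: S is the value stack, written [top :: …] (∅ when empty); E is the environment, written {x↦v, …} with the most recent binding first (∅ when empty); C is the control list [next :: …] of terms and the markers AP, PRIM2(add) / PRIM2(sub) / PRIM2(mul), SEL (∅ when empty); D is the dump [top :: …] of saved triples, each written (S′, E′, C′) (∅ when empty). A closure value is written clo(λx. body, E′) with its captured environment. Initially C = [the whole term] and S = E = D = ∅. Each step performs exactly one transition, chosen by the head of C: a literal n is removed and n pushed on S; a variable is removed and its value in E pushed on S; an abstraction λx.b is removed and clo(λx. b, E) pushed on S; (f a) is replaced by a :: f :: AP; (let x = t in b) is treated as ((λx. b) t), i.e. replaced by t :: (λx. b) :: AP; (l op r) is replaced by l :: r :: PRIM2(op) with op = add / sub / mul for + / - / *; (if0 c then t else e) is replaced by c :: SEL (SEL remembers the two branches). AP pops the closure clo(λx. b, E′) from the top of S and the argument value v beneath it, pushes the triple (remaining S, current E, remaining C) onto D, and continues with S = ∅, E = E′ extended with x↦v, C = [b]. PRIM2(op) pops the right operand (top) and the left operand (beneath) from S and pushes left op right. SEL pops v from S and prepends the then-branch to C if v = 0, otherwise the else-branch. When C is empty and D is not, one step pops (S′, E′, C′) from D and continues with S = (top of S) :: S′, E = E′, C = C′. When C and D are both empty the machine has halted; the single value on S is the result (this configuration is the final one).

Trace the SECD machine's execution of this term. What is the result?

t=0: <S=∅, E=∅, C=[((λq. (let v = q in v)) (5 + 1))], D=∅>
t=1: <S=∅, E=∅, C=[(5 + 1) :: (λq. (let v = q in v)) :: AP], D=∅>
t=2: <S=∅, E=∅, C=[5 :: 1 :: PRIM2(add) :: (λq. (let v = q in v)) :: AP], D=∅>
t=3: <S=[5], E=∅, C=[1 :: PRIM2(add) :: (λq. (let v = q in v)) :: AP], D=∅>
t=4: <S=[1 :: 5], E=∅, C=[PRIM2(add) :: (λq. (let v = q in v)) :: AP], D=∅>
t=5: <S=[6], E=∅, C=[(λq. (let v = q in v)) :: AP], D=∅>
t=6: <S=[clo(λq. (let v = q in v), ∅) :: 6], E=∅, C=[AP], D=∅>
t=7: <S=∅, E={q↦6}, C=[(let v = q in v)], D=[(∅, ∅, ∅)]>
t=8: <S=∅, E={q↦6}, C=[q :: (λv. v) :: AP], D=[(∅, ∅, ∅)]>
t=9: <S=[6], E={q↦6}, C=[(λv. v) :: AP], D=[(∅, ∅, ∅)]>
t=10: <S=[clo(λv. v, {q↦6}) :: 6], E={q↦6}, C=[AP], D=[(∅, ∅, ∅)]>
t=11: <S=∅, E={v↦6, q↦6}, C=[v], D=[(∅, {q↦6}, ∅) :: (∅, ∅, ∅)]>
t=12: <S=[6], E={v↦6, q↦6}, C=∅, D=[(∅, {q↦6}, ∅) :: (∅, ∅, ∅)]>
t=13: <S=[6], E={q↦6}, C=∅, D=[(∅, ∅, ∅)]>
t=14: <S=[6], E=∅, C=∅, D=∅>
→ final value 6

Answer: 6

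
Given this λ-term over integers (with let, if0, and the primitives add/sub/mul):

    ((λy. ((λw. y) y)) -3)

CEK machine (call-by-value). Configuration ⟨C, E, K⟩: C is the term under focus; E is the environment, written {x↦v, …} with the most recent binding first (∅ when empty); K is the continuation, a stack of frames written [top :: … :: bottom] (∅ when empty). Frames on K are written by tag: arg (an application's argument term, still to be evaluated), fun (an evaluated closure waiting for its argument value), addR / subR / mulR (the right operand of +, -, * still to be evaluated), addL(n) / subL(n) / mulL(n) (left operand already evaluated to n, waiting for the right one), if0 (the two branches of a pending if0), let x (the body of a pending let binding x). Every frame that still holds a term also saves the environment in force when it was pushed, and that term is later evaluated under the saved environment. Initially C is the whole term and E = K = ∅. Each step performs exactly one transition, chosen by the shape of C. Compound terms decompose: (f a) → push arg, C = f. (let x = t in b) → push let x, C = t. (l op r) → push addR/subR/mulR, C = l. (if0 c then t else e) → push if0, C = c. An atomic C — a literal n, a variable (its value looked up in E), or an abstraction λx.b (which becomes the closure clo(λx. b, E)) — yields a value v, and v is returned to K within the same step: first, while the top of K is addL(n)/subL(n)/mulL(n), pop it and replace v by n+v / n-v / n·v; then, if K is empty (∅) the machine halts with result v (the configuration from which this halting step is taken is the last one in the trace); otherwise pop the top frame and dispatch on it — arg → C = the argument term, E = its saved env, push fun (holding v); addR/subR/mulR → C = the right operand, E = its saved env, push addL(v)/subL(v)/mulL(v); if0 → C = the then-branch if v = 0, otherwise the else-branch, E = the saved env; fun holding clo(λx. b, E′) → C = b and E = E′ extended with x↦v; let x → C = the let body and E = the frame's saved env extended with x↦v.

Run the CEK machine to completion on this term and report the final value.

Answer: -3

Derivation:
step 0: ⟨C=((λy. ((λw. y) y)) -3); E=∅; K=∅⟩
step 1: ⟨C=(λy. ((λw. y) y)); E=∅; K=[arg]⟩
step 2: ⟨C=-3; E=∅; K=[fun]⟩
step 3: ⟨C=((λw. y) y); E={y↦-3}; K=∅⟩
step 4: ⟨C=(λw. y); E={y↦-3}; K=[arg]⟩
step 5: ⟨C=y; E={y↦-3}; K=[fun]⟩
step 6: ⟨C=y; E={w↦-3, y↦-3}; K=∅⟩
→ final value -3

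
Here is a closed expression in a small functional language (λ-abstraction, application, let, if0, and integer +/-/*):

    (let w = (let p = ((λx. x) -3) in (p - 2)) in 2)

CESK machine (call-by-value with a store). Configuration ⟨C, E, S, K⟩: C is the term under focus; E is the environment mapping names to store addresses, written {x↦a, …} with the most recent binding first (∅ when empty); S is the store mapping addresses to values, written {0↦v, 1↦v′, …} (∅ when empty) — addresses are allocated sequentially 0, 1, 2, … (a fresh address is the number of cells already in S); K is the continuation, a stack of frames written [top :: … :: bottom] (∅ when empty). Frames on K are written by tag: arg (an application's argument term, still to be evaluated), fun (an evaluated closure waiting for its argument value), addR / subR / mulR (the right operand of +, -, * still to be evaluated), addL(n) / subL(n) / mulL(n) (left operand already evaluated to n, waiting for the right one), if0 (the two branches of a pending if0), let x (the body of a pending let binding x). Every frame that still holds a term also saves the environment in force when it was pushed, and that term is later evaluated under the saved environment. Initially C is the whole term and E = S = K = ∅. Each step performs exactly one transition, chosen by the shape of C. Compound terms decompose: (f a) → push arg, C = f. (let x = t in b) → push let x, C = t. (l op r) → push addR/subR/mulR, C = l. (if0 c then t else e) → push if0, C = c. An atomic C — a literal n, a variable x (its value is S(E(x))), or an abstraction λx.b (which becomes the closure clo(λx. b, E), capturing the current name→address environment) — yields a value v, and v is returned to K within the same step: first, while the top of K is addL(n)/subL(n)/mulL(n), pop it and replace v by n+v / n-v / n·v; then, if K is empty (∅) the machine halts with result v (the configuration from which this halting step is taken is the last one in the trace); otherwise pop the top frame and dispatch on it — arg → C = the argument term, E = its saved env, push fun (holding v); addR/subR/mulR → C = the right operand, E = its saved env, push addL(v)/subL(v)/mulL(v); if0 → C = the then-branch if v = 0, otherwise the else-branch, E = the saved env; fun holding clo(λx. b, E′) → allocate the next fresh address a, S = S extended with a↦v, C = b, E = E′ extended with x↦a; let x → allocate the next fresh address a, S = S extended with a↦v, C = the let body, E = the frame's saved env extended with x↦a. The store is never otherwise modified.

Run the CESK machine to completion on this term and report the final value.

Answer: 2

Derivation:
step 0: [C=(let w = (let p = ((λx. x) -3) in (p - 2)) in 2) | E=∅ | S=∅ | K=∅]
step 1: [C=(let p = ((λx. x) -3) in (p - 2)) | E=∅ | S=∅ | K=[let w]]
step 2: [C=((λx. x) -3) | E=∅ | S=∅ | K=[let p :: let w]]
step 3: [C=(λx. x) | E=∅ | S=∅ | K=[arg :: let p :: let w]]
step 4: [C=-3 | E=∅ | S=∅ | K=[fun :: let p :: let w]]
step 5: [C=x | E={x↦0} | S={0↦-3} | K=[let p :: let w]]
step 6: [C=(p - 2) | E={p↦1} | S={0↦-3, 1↦-3} | K=[let w]]
step 7: [C=p | E={p↦1} | S={0↦-3, 1↦-3} | K=[subR :: let w]]
step 8: [C=2 | E={p↦1} | S={0↦-3, 1↦-3} | K=[subL(-3) :: let w]]
step 9: [C=2 | E={w↦2} | S={0↦-3, 1↦-3, 2↦-5} | K=∅]
→ final value 2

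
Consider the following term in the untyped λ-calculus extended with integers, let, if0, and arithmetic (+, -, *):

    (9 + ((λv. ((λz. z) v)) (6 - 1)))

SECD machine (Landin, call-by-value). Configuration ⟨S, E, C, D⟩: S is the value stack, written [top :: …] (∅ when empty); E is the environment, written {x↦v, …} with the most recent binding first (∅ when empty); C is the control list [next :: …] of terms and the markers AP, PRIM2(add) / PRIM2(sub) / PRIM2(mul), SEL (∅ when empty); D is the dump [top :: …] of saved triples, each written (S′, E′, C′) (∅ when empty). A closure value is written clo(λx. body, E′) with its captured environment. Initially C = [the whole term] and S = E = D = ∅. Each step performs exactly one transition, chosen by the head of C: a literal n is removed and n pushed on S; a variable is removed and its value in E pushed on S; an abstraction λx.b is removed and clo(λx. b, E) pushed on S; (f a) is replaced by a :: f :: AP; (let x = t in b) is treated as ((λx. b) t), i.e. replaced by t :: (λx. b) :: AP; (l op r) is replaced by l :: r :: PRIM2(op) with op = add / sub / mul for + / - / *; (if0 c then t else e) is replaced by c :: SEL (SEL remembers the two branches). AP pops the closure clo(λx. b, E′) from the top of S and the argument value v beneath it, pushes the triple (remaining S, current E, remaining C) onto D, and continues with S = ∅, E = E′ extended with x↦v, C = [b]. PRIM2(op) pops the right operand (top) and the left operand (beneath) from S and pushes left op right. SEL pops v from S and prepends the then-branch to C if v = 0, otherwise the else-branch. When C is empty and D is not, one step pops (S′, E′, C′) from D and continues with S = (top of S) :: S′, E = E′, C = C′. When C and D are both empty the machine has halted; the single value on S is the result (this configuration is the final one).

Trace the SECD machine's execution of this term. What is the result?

t=0: <S=∅, E=∅, C=[(9 + ((λv. ((λz. z) v)) (6 - 1)))], D=∅>
t=1: <S=∅, E=∅, C=[9 :: ((λv. ((λz. z) v)) (6 - 1)) :: PRIM2(add)], D=∅>
t=2: <S=[9], E=∅, C=[((λv. ((λz. z) v)) (6 - 1)) :: PRIM2(add)], D=∅>
t=3: <S=[9], E=∅, C=[(6 - 1) :: (λv. ((λz. z) v)) :: AP :: PRIM2(add)], D=∅>
t=4: <S=[9], E=∅, C=[6 :: 1 :: PRIM2(sub) :: (λv. ((λz. z) v)) :: AP :: PRIM2(add)], D=∅>
t=5: <S=[6 :: 9], E=∅, C=[1 :: PRIM2(sub) :: (λv. ((λz. z) v)) :: AP :: PRIM2(add)], D=∅>
t=6: <S=[1 :: 6 :: 9], E=∅, C=[PRIM2(sub) :: (λv. ((λz. z) v)) :: AP :: PRIM2(add)], D=∅>
t=7: <S=[5 :: 9], E=∅, C=[(λv. ((λz. z) v)) :: AP :: PRIM2(add)], D=∅>
t=8: <S=[clo(λv. ((λz. z) v), ∅) :: 5 :: 9], E=∅, C=[AP :: PRIM2(add)], D=∅>
t=9: <S=∅, E={v↦5}, C=[((λz. z) v)], D=[([9], ∅, [PRIM2(add)])]>
t=10: <S=∅, E={v↦5}, C=[v :: (λz. z) :: AP], D=[([9], ∅, [PRIM2(add)])]>
t=11: <S=[5], E={v↦5}, C=[(λz. z) :: AP], D=[([9], ∅, [PRIM2(add)])]>
t=12: <S=[clo(λz. z, {v↦5}) :: 5], E={v↦5}, C=[AP], D=[([9], ∅, [PRIM2(add)])]>
t=13: <S=∅, E={z↦5, v↦5}, C=[z], D=[(∅, {v↦5}, ∅) :: ([9], ∅, [PRIM2(add)])]>
t=14: <S=[5], E={z↦5, v↦5}, C=∅, D=[(∅, {v↦5}, ∅) :: ([9], ∅, [PRIM2(add)])]>
t=15: <S=[5], E={v↦5}, C=∅, D=[([9], ∅, [PRIM2(add)])]>
t=16: <S=[5 :: 9], E=∅, C=[PRIM2(add)], D=∅>
t=17: <S=[14], E=∅, C=∅, D=∅>
→ final value 14

Answer: 14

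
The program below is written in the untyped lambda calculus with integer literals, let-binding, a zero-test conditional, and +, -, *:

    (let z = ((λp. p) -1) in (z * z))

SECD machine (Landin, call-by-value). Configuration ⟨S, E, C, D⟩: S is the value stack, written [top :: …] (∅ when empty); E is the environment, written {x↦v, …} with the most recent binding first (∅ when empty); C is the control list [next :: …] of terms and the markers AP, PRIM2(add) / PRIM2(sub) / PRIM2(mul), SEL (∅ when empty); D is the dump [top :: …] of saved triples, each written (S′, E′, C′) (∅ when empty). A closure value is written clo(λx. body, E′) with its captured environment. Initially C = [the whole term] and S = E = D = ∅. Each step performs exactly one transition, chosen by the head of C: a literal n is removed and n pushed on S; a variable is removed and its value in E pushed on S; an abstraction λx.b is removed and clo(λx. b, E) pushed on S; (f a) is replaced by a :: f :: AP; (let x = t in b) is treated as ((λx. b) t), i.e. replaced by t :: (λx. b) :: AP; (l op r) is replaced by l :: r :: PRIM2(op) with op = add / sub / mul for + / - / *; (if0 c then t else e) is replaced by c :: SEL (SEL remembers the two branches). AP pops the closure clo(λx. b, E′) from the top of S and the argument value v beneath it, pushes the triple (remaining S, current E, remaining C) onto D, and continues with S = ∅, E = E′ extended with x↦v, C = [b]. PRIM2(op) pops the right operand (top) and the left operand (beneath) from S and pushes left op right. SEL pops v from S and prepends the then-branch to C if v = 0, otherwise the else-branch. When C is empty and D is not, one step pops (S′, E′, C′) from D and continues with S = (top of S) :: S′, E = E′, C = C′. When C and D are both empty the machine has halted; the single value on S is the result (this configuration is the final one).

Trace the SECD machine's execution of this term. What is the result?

Answer: 1

Derivation:
0. ⟨S=∅; E=∅; C=[(let z = ((λp. p) -1) in (z * z))]; D=∅⟩
1. ⟨S=∅; E=∅; C=[((λp. p) -1) :: (λz. (z * z)) :: AP]; D=∅⟩
2. ⟨S=∅; E=∅; C=[-1 :: (λp. p) :: AP :: (λz. (z * z)) :: AP]; D=∅⟩
3. ⟨S=[-1]; E=∅; C=[(λp. p) :: AP :: (λz. (z * z)) :: AP]; D=∅⟩
4. ⟨S=[clo(λp. p, ∅) :: -1]; E=∅; C=[AP :: (λz. (z * z)) :: AP]; D=∅⟩
5. ⟨S=∅; E={p↦-1}; C=[p]; D=[(∅, ∅, [(λz. (z * z)) :: AP])]⟩
6. ⟨S=[-1]; E={p↦-1}; C=∅; D=[(∅, ∅, [(λz. (z * z)) :: AP])]⟩
7. ⟨S=[-1]; E=∅; C=[(λz. (z * z)) :: AP]; D=∅⟩
8. ⟨S=[clo(λz. (z * z), ∅) :: -1]; E=∅; C=[AP]; D=∅⟩
9. ⟨S=∅; E={z↦-1}; C=[(z * z)]; D=[(∅, ∅, ∅)]⟩
10. ⟨S=∅; E={z↦-1}; C=[z :: z :: PRIM2(mul)]; D=[(∅, ∅, ∅)]⟩
11. ⟨S=[-1]; E={z↦-1}; C=[z :: PRIM2(mul)]; D=[(∅, ∅, ∅)]⟩
12. ⟨S=[-1 :: -1]; E={z↦-1}; C=[PRIM2(mul)]; D=[(∅, ∅, ∅)]⟩
13. ⟨S=[1]; E={z↦-1}; C=∅; D=[(∅, ∅, ∅)]⟩
14. ⟨S=[1]; E=∅; C=∅; D=∅⟩
→ final value 1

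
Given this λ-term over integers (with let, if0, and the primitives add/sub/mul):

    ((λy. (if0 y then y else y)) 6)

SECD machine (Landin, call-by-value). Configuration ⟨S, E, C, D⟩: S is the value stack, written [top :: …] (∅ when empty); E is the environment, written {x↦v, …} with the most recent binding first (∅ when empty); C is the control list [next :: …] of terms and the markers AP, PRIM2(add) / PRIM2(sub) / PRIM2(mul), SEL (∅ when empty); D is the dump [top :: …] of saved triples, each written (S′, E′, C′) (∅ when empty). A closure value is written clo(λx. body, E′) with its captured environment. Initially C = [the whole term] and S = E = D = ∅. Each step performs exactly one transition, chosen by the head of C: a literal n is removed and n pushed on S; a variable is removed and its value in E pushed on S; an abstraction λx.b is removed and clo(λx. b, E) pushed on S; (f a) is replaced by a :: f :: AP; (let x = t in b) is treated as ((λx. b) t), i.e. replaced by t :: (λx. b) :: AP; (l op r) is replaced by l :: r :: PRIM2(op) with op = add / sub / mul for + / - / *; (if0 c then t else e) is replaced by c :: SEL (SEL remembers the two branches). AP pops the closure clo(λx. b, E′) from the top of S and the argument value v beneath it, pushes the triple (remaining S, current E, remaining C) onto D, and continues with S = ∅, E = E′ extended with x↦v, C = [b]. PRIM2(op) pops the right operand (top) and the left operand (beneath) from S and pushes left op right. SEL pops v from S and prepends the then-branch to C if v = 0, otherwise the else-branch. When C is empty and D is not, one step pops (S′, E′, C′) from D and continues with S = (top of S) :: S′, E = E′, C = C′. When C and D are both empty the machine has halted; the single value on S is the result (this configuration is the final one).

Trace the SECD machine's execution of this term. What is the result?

0. ⟨S=∅; E=∅; C=[((λy. (if0 y then y else y)) 6)]; D=∅⟩
1. ⟨S=∅; E=∅; C=[6 :: (λy. (if0 y then y else y)) :: AP]; D=∅⟩
2. ⟨S=[6]; E=∅; C=[(λy. (if0 y then y else y)) :: AP]; D=∅⟩
3. ⟨S=[clo(λy. (if0 y then y else y), ∅) :: 6]; E=∅; C=[AP]; D=∅⟩
4. ⟨S=∅; E={y↦6}; C=[(if0 y then y else y)]; D=[(∅, ∅, ∅)]⟩
5. ⟨S=∅; E={y↦6}; C=[y :: SEL]; D=[(∅, ∅, ∅)]⟩
6. ⟨S=[6]; E={y↦6}; C=[SEL]; D=[(∅, ∅, ∅)]⟩
7. ⟨S=∅; E={y↦6}; C=[y]; D=[(∅, ∅, ∅)]⟩
8. ⟨S=[6]; E={y↦6}; C=∅; D=[(∅, ∅, ∅)]⟩
9. ⟨S=[6]; E=∅; C=∅; D=∅⟩
→ final value 6

Answer: 6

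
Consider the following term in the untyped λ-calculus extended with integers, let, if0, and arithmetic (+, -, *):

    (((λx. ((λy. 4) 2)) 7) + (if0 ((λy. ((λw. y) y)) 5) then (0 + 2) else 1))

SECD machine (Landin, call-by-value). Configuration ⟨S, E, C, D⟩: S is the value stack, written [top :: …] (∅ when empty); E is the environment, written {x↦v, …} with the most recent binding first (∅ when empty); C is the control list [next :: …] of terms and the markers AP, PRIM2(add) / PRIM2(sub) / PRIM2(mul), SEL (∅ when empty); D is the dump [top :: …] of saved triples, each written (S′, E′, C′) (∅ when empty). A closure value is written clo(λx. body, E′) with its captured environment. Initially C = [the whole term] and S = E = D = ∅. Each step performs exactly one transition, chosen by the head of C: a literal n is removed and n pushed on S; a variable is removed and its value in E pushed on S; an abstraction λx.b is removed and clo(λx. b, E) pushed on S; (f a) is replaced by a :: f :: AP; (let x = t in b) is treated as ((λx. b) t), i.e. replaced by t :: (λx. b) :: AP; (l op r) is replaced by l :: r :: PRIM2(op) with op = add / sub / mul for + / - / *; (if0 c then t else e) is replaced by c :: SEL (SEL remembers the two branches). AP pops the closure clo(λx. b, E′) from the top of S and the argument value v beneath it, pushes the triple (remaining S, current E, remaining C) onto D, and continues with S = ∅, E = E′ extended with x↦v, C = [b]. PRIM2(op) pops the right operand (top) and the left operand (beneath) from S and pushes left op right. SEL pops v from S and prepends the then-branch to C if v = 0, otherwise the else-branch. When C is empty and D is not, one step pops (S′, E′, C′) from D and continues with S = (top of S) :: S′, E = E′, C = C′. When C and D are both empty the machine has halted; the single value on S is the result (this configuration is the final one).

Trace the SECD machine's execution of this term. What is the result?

step 0: ⟨S=∅; E=∅; C=[(((λx. ((λy. 4) 2)) 7) + (if0 ((λy. ((λw. y) y)) 5) then (0 + 2) else 1))]; D=∅⟩
step 1: ⟨S=∅; E=∅; C=[((λx. ((λy. 4) 2)) 7) :: (if0 ((λy. ((λw. y) y)) 5) then (0 + 2) else 1) :: PRIM2(add)]; D=∅⟩
step 2: ⟨S=∅; E=∅; C=[7 :: (λx. ((λy. 4) 2)) :: AP :: (if0 ((λy. ((λw. y) y)) 5) then (0 + 2) else 1) :: PRIM2(add)]; D=∅⟩
step 3: ⟨S=[7]; E=∅; C=[(λx. ((λy. 4) 2)) :: AP :: (if0 ((λy. ((λw. y) y)) 5) then (0 + 2) else 1) :: PRIM2(add)]; D=∅⟩
step 4: ⟨S=[clo(λx. ((λy. 4) 2), ∅) :: 7]; E=∅; C=[AP :: (if0 ((λy. ((λw. y) y)) 5) then (0 + 2) else 1) :: PRIM2(add)]; D=∅⟩
step 5: ⟨S=∅; E={x↦7}; C=[((λy. 4) 2)]; D=[(∅, ∅, [(if0 ((λy. ((λw. y) y)) 5) then (0 + 2) else 1) :: PRIM2(add)])]⟩
step 6: ⟨S=∅; E={x↦7}; C=[2 :: (λy. 4) :: AP]; D=[(∅, ∅, [(if0 ((λy. ((λw. y) y)) 5) then (0 + 2) else 1) :: PRIM2(add)])]⟩
step 7: ⟨S=[2]; E={x↦7}; C=[(λy. 4) :: AP]; D=[(∅, ∅, [(if0 ((λy. ((λw. y) y)) 5) then (0 + 2) else 1) :: PRIM2(add)])]⟩
step 8: ⟨S=[clo(λy. 4, {x↦7}) :: 2]; E={x↦7}; C=[AP]; D=[(∅, ∅, [(if0 ((λy. ((λw. y) y)) 5) then (0 + 2) else 1) :: PRIM2(add)])]⟩
step 9: ⟨S=∅; E={y↦2, x↦7}; C=[4]; D=[(∅, {x↦7}, ∅) :: (∅, ∅, [(if0 ((λy. ((λw. y) y)) 5) then (0 + 2) else 1) :: PRIM2(add)])]⟩
step 10: ⟨S=[4]; E={y↦2, x↦7}; C=∅; D=[(∅, {x↦7}, ∅) :: (∅, ∅, [(if0 ((λy. ((λw. y) y)) 5) then (0 + 2) else 1) :: PRIM2(add)])]⟩
step 11: ⟨S=[4]; E={x↦7}; C=∅; D=[(∅, ∅, [(if0 ((λy. ((λw. y) y)) 5) then (0 + 2) else 1) :: PRIM2(add)])]⟩
step 12: ⟨S=[4]; E=∅; C=[(if0 ((λy. ((λw. y) y)) 5) then (0 + 2) else 1) :: PRIM2(add)]; D=∅⟩
step 13: ⟨S=[4]; E=∅; C=[((λy. ((λw. y) y)) 5) :: SEL :: PRIM2(add)]; D=∅⟩
step 14: ⟨S=[4]; E=∅; C=[5 :: (λy. ((λw. y) y)) :: AP :: SEL :: PRIM2(add)]; D=∅⟩
step 15: ⟨S=[5 :: 4]; E=∅; C=[(λy. ((λw. y) y)) :: AP :: SEL :: PRIM2(add)]; D=∅⟩
step 16: ⟨S=[clo(λy. ((λw. y) y), ∅) :: 5 :: 4]; E=∅; C=[AP :: SEL :: PRIM2(add)]; D=∅⟩
step 17: ⟨S=∅; E={y↦5}; C=[((λw. y) y)]; D=[([4], ∅, [SEL :: PRIM2(add)])]⟩
step 18: ⟨S=∅; E={y↦5}; C=[y :: (λw. y) :: AP]; D=[([4], ∅, [SEL :: PRIM2(add)])]⟩
step 19: ⟨S=[5]; E={y↦5}; C=[(λw. y) :: AP]; D=[([4], ∅, [SEL :: PRIM2(add)])]⟩
step 20: ⟨S=[clo(λw. y, {y↦5}) :: 5]; E={y↦5}; C=[AP]; D=[([4], ∅, [SEL :: PRIM2(add)])]⟩
step 21: ⟨S=∅; E={w↦5, y↦5}; C=[y]; D=[(∅, {y↦5}, ∅) :: ([4], ∅, [SEL :: PRIM2(add)])]⟩
step 22: ⟨S=[5]; E={w↦5, y↦5}; C=∅; D=[(∅, {y↦5}, ∅) :: ([4], ∅, [SEL :: PRIM2(add)])]⟩
step 23: ⟨S=[5]; E={y↦5}; C=∅; D=[([4], ∅, [SEL :: PRIM2(add)])]⟩
step 24: ⟨S=[5 :: 4]; E=∅; C=[SEL :: PRIM2(add)]; D=∅⟩
step 25: ⟨S=[4]; E=∅; C=[1 :: PRIM2(add)]; D=∅⟩
step 26: ⟨S=[1 :: 4]; E=∅; C=[PRIM2(add)]; D=∅⟩
step 27: ⟨S=[5]; E=∅; C=∅; D=∅⟩
→ final value 5

Answer: 5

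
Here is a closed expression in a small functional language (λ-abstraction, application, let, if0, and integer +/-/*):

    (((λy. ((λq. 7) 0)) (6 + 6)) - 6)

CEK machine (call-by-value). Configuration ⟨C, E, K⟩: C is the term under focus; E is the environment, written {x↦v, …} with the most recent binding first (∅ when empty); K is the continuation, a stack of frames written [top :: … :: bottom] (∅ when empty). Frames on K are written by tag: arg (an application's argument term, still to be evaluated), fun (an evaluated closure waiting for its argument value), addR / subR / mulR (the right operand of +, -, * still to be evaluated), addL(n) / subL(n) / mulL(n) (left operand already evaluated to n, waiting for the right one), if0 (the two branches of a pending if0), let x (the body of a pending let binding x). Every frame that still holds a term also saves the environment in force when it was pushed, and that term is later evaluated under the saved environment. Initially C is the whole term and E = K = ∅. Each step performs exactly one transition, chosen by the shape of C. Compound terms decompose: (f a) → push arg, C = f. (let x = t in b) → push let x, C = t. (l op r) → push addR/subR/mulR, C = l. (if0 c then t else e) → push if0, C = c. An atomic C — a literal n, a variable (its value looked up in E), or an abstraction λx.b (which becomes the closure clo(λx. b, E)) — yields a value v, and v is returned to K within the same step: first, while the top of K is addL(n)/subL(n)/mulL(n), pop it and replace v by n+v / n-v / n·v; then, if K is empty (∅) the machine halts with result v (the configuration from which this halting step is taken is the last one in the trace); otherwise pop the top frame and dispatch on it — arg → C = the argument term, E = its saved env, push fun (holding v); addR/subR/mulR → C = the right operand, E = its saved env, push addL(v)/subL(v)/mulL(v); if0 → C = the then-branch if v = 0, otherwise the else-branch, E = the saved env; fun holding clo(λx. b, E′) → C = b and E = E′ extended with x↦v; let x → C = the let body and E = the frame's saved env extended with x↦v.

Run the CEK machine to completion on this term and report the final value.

Answer: 1

Execution trace:
t=0: [C=(((λy. ((λq. 7) 0)) (6 + 6)) - 6) | E=∅ | K=∅]
t=1: [C=((λy. ((λq. 7) 0)) (6 + 6)) | E=∅ | K=[subR]]
t=2: [C=(λy. ((λq. 7) 0)) | E=∅ | K=[arg :: subR]]
t=3: [C=(6 + 6) | E=∅ | K=[fun :: subR]]
t=4: [C=6 | E=∅ | K=[addR :: fun :: subR]]
t=5: [C=6 | E=∅ | K=[addL(6) :: fun :: subR]]
t=6: [C=((λq. 7) 0) | E={y↦12} | K=[subR]]
t=7: [C=(λq. 7) | E={y↦12} | K=[arg :: subR]]
t=8: [C=0 | E={y↦12} | K=[fun :: subR]]
t=9: [C=7 | E={q↦0, y↦12} | K=[subR]]
t=10: [C=6 | E=∅ | K=[subL(7)]]
→ final value 1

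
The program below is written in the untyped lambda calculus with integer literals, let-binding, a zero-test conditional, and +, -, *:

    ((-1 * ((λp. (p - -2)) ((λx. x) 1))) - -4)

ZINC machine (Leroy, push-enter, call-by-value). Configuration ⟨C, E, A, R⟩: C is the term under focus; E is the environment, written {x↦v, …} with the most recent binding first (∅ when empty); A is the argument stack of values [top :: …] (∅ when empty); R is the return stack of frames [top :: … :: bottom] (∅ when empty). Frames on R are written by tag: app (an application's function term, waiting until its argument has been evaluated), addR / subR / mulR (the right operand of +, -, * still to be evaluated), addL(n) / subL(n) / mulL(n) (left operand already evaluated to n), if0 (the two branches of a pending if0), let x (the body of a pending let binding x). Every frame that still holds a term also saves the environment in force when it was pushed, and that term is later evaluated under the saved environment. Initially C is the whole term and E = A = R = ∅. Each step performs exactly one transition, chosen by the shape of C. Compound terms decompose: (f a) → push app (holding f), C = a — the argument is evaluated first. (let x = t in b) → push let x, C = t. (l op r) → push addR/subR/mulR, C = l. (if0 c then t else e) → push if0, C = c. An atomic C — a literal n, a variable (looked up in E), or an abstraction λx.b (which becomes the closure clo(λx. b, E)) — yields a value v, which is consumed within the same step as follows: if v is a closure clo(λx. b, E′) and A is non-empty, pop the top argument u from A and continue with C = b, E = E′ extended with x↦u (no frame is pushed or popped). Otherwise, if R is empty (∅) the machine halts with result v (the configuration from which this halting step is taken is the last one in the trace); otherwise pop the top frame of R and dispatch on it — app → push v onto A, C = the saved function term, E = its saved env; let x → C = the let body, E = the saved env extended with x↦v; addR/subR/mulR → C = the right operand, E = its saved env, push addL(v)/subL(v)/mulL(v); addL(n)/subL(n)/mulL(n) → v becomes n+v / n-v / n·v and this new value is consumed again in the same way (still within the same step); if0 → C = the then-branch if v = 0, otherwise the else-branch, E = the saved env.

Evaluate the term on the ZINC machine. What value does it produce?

Answer: 1

Execution trace:
t=0: [C=((-1 * ((λp. (p - -2)) ((λx. x) 1))) - -4) | E=∅ | A=∅ | R=∅]
t=1: [C=(-1 * ((λp. (p - -2)) ((λx. x) 1))) | E=∅ | A=∅ | R=[subR]]
t=2: [C=-1 | E=∅ | A=∅ | R=[mulR :: subR]]
t=3: [C=((λp. (p - -2)) ((λx. x) 1)) | E=∅ | A=∅ | R=[mulL(-1) :: subR]]
t=4: [C=((λx. x) 1) | E=∅ | A=∅ | R=[app :: mulL(-1) :: subR]]
t=5: [C=1 | E=∅ | A=∅ | R=[app :: app :: mulL(-1) :: subR]]
t=6: [C=(λx. x) | E=∅ | A=[1] | R=[app :: mulL(-1) :: subR]]
t=7: [C=x | E={x↦1} | A=∅ | R=[app :: mulL(-1) :: subR]]
t=8: [C=(λp. (p - -2)) | E=∅ | A=[1] | R=[mulL(-1) :: subR]]
t=9: [C=(p - -2) | E={p↦1} | A=∅ | R=[mulL(-1) :: subR]]
t=10: [C=p | E={p↦1} | A=∅ | R=[subR :: mulL(-1) :: subR]]
t=11: [C=-2 | E={p↦1} | A=∅ | R=[subL(1) :: mulL(-1) :: subR]]
t=12: [C=-4 | E=∅ | A=∅ | R=[subL(-3)]]
→ final value 1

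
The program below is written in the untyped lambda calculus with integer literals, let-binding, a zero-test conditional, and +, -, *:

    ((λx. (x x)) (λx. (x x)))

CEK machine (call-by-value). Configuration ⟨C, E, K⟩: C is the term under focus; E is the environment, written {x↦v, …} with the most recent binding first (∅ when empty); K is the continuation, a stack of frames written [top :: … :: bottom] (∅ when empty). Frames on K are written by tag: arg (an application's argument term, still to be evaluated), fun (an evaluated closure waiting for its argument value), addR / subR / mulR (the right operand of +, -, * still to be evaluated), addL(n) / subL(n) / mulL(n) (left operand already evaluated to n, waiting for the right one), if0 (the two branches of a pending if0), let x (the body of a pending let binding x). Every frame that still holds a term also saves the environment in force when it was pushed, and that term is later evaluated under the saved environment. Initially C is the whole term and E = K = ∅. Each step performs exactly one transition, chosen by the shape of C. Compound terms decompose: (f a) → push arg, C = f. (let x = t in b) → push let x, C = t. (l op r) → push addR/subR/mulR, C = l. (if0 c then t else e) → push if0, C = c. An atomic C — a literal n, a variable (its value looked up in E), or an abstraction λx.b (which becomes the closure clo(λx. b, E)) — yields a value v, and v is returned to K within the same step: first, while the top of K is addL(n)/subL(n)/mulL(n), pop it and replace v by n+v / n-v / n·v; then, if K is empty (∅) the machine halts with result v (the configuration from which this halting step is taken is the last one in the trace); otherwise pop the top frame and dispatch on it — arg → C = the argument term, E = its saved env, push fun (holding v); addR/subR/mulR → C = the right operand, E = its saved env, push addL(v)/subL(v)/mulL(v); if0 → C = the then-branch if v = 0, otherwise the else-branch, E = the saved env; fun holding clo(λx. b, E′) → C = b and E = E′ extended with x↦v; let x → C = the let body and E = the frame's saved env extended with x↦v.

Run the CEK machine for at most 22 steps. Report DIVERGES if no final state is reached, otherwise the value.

Answer: DIVERGES (no final state within 22 steps)

Machine steps:
step 0: ⟨C=((λx. (x x)) (λx. (x x))); E=∅; K=∅⟩
step 1: ⟨C=(λx. (x x)); E=∅; K=[arg]⟩
step 2: ⟨C=(λx. (x x)); E=∅; K=[fun]⟩
step 3: ⟨C=(x x); E={x↦clo(λx. (x x), ∅)}; K=∅⟩
step 4: ⟨C=x; E={x↦clo(λx. (x x), ∅)}; K=[arg]⟩
step 5: ⟨C=x; E={x↦clo(λx. (x x), ∅)}; K=[fun]⟩
… configuration repeats with period 3 (steps 3–5 recur indefinitely) …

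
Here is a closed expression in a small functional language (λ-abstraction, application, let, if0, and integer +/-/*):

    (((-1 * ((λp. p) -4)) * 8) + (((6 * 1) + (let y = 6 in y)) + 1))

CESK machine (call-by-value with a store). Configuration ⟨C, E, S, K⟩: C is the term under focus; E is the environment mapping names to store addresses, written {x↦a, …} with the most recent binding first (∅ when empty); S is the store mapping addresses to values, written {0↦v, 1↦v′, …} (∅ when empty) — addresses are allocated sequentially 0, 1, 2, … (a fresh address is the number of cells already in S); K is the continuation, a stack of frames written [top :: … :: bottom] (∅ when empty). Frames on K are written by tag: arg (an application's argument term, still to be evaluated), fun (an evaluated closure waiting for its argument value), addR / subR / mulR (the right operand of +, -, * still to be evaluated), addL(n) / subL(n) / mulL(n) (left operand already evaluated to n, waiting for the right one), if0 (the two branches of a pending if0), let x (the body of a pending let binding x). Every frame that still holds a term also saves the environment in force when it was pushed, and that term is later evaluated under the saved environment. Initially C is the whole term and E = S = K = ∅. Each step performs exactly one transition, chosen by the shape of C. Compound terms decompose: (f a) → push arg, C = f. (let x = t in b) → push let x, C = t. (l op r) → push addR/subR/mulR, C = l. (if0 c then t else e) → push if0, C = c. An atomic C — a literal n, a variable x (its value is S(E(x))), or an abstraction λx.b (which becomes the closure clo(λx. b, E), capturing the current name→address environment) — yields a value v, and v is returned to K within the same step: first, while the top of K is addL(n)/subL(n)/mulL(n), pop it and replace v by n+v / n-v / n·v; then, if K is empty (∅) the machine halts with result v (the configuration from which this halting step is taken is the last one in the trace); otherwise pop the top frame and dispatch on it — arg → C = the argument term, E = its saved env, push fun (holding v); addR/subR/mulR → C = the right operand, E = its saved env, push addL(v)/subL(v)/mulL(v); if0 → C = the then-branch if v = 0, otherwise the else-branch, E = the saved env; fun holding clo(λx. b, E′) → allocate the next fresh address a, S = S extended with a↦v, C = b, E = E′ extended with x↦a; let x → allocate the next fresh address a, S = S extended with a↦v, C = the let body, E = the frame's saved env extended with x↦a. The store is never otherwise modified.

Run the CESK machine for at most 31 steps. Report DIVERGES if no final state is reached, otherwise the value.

step 0: ⟨C=(((-1 * ((λp. p) -4)) * 8) + (((6 * 1) + (let y = 6 in y)) + 1)); E=∅; S=∅; K=∅⟩
step 1: ⟨C=((-1 * ((λp. p) -4)) * 8); E=∅; S=∅; K=[addR]⟩
step 2: ⟨C=(-1 * ((λp. p) -4)); E=∅; S=∅; K=[mulR :: addR]⟩
step 3: ⟨C=-1; E=∅; S=∅; K=[mulR :: mulR :: addR]⟩
step 4: ⟨C=((λp. p) -4); E=∅; S=∅; K=[mulL(-1) :: mulR :: addR]⟩
step 5: ⟨C=(λp. p); E=∅; S=∅; K=[arg :: mulL(-1) :: mulR :: addR]⟩
step 6: ⟨C=-4; E=∅; S=∅; K=[fun :: mulL(-1) :: mulR :: addR]⟩
step 7: ⟨C=p; E={p↦0}; S={0↦-4}; K=[mulL(-1) :: mulR :: addR]⟩
step 8: ⟨C=8; E=∅; S={0↦-4}; K=[mulL(4) :: addR]⟩
step 9: ⟨C=(((6 * 1) + (let y = 6 in y)) + 1); E=∅; S={0↦-4}; K=[addL(32)]⟩
step 10: ⟨C=((6 * 1) + (let y = 6 in y)); E=∅; S={0↦-4}; K=[addR :: addL(32)]⟩
step 11: ⟨C=(6 * 1); E=∅; S={0↦-4}; K=[addR :: addR :: addL(32)]⟩
step 12: ⟨C=6; E=∅; S={0↦-4}; K=[mulR :: addR :: addR :: addL(32)]⟩
step 13: ⟨C=1; E=∅; S={0↦-4}; K=[mulL(6) :: addR :: addR :: addL(32)]⟩
step 14: ⟨C=(let y = 6 in y); E=∅; S={0↦-4}; K=[addL(6) :: addR :: addL(32)]⟩
step 15: ⟨C=6; E=∅; S={0↦-4}; K=[let y :: addL(6) :: addR :: addL(32)]⟩
step 16: ⟨C=y; E={y↦1}; S={0↦-4, 1↦6}; K=[addL(6) :: addR :: addL(32)]⟩
step 17: ⟨C=1; E=∅; S={0↦-4, 1↦6}; K=[addL(12) :: addL(32)]⟩
→ final value 45

Answer: 45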